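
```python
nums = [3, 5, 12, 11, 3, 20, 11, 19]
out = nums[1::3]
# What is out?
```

nums has length 8. The slice nums[1::3] selects indices [1, 4, 7] (1->5, 4->3, 7->19), giving [5, 3, 19].

[5, 3, 19]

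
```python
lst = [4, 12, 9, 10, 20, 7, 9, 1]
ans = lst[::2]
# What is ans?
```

lst has length 8. The slice lst[::2] selects indices [0, 2, 4, 6] (0->4, 2->9, 4->20, 6->9), giving [4, 9, 20, 9].

[4, 9, 20, 9]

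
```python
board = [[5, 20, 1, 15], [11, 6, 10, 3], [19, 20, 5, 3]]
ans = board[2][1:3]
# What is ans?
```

board[2] = [19, 20, 5, 3]. board[2] has length 4. The slice board[2][1:3] selects indices [1, 2] (1->20, 2->5), giving [20, 5].

[20, 5]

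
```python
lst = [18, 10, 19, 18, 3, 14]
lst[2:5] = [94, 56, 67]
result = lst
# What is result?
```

lst starts as [18, 10, 19, 18, 3, 14] (length 6). The slice lst[2:5] covers indices [2, 3, 4] with values [19, 18, 3]. Replacing that slice with [94, 56, 67] (same length) produces [18, 10, 94, 56, 67, 14].

[18, 10, 94, 56, 67, 14]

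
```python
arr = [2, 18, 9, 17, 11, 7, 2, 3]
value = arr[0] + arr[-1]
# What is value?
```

arr has length 8. arr[0] = 2.
arr has length 8. Negative index -1 maps to positive index 8 + (-1) = 7. arr[7] = 3.
Sum: 2 + 3 = 5.

5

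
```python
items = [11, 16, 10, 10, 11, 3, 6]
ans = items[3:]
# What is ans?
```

items has length 7. The slice items[3:] selects indices [3, 4, 5, 6] (3->10, 4->11, 5->3, 6->6), giving [10, 11, 3, 6].

[10, 11, 3, 6]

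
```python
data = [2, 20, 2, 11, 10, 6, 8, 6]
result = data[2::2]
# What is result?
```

data has length 8. The slice data[2::2] selects indices [2, 4, 6] (2->2, 4->10, 6->8), giving [2, 10, 8].

[2, 10, 8]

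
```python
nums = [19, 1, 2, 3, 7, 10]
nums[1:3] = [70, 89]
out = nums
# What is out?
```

nums starts as [19, 1, 2, 3, 7, 10] (length 6). The slice nums[1:3] covers indices [1, 2] with values [1, 2]. Replacing that slice with [70, 89] (same length) produces [19, 70, 89, 3, 7, 10].

[19, 70, 89, 3, 7, 10]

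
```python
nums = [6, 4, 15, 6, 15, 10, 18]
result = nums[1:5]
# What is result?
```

nums has length 7. The slice nums[1:5] selects indices [1, 2, 3, 4] (1->4, 2->15, 3->6, 4->15), giving [4, 15, 6, 15].

[4, 15, 6, 15]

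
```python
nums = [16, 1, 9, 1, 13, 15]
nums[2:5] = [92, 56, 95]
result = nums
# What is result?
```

nums starts as [16, 1, 9, 1, 13, 15] (length 6). The slice nums[2:5] covers indices [2, 3, 4] with values [9, 1, 13]. Replacing that slice with [92, 56, 95] (same length) produces [16, 1, 92, 56, 95, 15].

[16, 1, 92, 56, 95, 15]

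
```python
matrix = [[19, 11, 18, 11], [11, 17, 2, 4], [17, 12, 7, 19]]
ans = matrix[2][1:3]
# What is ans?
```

matrix[2] = [17, 12, 7, 19]. matrix[2] has length 4. The slice matrix[2][1:3] selects indices [1, 2] (1->12, 2->7), giving [12, 7].

[12, 7]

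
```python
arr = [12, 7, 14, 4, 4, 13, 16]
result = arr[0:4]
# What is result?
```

arr has length 7. The slice arr[0:4] selects indices [0, 1, 2, 3] (0->12, 1->7, 2->14, 3->4), giving [12, 7, 14, 4].

[12, 7, 14, 4]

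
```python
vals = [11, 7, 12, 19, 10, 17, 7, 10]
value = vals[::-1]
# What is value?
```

vals has length 8. The slice vals[::-1] selects indices [7, 6, 5, 4, 3, 2, 1, 0] (7->10, 6->7, 5->17, 4->10, 3->19, 2->12, 1->7, 0->11), giving [10, 7, 17, 10, 19, 12, 7, 11].

[10, 7, 17, 10, 19, 12, 7, 11]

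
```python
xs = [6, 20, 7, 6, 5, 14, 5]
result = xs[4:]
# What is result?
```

xs has length 7. The slice xs[4:] selects indices [4, 5, 6] (4->5, 5->14, 6->5), giving [5, 14, 5].

[5, 14, 5]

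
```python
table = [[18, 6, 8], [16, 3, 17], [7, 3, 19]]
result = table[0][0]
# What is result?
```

table[0] = [18, 6, 8]. Taking column 0 of that row yields 18.

18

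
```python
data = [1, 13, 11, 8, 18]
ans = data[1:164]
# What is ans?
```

data has length 5. The slice data[1:164] selects indices [1, 2, 3, 4] (1->13, 2->11, 3->8, 4->18), giving [13, 11, 8, 18].

[13, 11, 8, 18]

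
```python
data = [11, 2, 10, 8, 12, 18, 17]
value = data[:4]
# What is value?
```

data has length 7. The slice data[:4] selects indices [0, 1, 2, 3] (0->11, 1->2, 2->10, 3->8), giving [11, 2, 10, 8].

[11, 2, 10, 8]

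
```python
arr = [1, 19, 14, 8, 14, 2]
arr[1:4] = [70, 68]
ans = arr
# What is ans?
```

arr starts as [1, 19, 14, 8, 14, 2] (length 6). The slice arr[1:4] covers indices [1, 2, 3] with values [19, 14, 8]. Replacing that slice with [70, 68] (different length) produces [1, 70, 68, 14, 2].

[1, 70, 68, 14, 2]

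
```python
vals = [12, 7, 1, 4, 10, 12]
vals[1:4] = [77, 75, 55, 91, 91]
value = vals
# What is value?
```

vals starts as [12, 7, 1, 4, 10, 12] (length 6). The slice vals[1:4] covers indices [1, 2, 3] with values [7, 1, 4]. Replacing that slice with [77, 75, 55, 91, 91] (different length) produces [12, 77, 75, 55, 91, 91, 10, 12].

[12, 77, 75, 55, 91, 91, 10, 12]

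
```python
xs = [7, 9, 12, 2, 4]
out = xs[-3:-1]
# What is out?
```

xs has length 5. The slice xs[-3:-1] selects indices [2, 3] (2->12, 3->2), giving [12, 2].

[12, 2]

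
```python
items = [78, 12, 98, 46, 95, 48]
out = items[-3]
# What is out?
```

items has length 6. Negative index -3 maps to positive index 6 + (-3) = 3. items[3] = 46.

46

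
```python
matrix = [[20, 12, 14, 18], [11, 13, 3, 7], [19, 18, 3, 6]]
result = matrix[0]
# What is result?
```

matrix has 3 rows. Row 0 is [20, 12, 14, 18].

[20, 12, 14, 18]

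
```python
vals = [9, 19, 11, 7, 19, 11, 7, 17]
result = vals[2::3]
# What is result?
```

vals has length 8. The slice vals[2::3] selects indices [2, 5] (2->11, 5->11), giving [11, 11].

[11, 11]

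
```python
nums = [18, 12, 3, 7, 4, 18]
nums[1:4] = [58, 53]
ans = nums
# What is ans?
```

nums starts as [18, 12, 3, 7, 4, 18] (length 6). The slice nums[1:4] covers indices [1, 2, 3] with values [12, 3, 7]. Replacing that slice with [58, 53] (different length) produces [18, 58, 53, 4, 18].

[18, 58, 53, 4, 18]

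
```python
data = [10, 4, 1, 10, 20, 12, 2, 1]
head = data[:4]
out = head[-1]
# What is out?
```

data has length 8. The slice data[:4] selects indices [0, 1, 2, 3] (0->10, 1->4, 2->1, 3->10), giving [10, 4, 1, 10]. So head = [10, 4, 1, 10]. Then head[-1] = 10.

10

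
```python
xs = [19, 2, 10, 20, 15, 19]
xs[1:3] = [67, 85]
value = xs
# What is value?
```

xs starts as [19, 2, 10, 20, 15, 19] (length 6). The slice xs[1:3] covers indices [1, 2] with values [2, 10]. Replacing that slice with [67, 85] (same length) produces [19, 67, 85, 20, 15, 19].

[19, 67, 85, 20, 15, 19]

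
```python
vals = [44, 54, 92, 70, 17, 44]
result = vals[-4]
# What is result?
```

vals has length 6. Negative index -4 maps to positive index 6 + (-4) = 2. vals[2] = 92.

92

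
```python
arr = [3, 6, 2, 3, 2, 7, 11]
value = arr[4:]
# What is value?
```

arr has length 7. The slice arr[4:] selects indices [4, 5, 6] (4->2, 5->7, 6->11), giving [2, 7, 11].

[2, 7, 11]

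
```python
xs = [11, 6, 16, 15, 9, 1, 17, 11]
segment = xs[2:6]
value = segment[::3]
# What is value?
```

xs has length 8. The slice xs[2:6] selects indices [2, 3, 4, 5] (2->16, 3->15, 4->9, 5->1), giving [16, 15, 9, 1]. So segment = [16, 15, 9, 1]. segment has length 4. The slice segment[::3] selects indices [0, 3] (0->16, 3->1), giving [16, 1].

[16, 1]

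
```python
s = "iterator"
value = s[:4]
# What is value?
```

s has length 8. The slice s[:4] selects indices [0, 1, 2, 3] (0->'i', 1->'t', 2->'e', 3->'r'), giving 'iter'.

'iter'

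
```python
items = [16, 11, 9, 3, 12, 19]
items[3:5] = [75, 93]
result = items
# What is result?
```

items starts as [16, 11, 9, 3, 12, 19] (length 6). The slice items[3:5] covers indices [3, 4] with values [3, 12]. Replacing that slice with [75, 93] (same length) produces [16, 11, 9, 75, 93, 19].

[16, 11, 9, 75, 93, 19]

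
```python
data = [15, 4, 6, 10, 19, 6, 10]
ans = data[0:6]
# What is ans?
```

data has length 7. The slice data[0:6] selects indices [0, 1, 2, 3, 4, 5] (0->15, 1->4, 2->6, 3->10, 4->19, 5->6), giving [15, 4, 6, 10, 19, 6].

[15, 4, 6, 10, 19, 6]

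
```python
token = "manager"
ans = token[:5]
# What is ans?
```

token has length 7. The slice token[:5] selects indices [0, 1, 2, 3, 4] (0->'m', 1->'a', 2->'n', 3->'a', 4->'g'), giving 'manag'.

'manag'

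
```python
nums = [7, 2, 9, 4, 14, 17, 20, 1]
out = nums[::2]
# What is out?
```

nums has length 8. The slice nums[::2] selects indices [0, 2, 4, 6] (0->7, 2->9, 4->14, 6->20), giving [7, 9, 14, 20].

[7, 9, 14, 20]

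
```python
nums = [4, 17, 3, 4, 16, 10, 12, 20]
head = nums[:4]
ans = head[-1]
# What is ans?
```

nums has length 8. The slice nums[:4] selects indices [0, 1, 2, 3] (0->4, 1->17, 2->3, 3->4), giving [4, 17, 3, 4]. So head = [4, 17, 3, 4]. Then head[-1] = 4.

4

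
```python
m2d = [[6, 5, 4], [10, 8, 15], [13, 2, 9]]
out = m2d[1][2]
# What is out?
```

m2d[1] = [10, 8, 15]. Taking column 2 of that row yields 15.

15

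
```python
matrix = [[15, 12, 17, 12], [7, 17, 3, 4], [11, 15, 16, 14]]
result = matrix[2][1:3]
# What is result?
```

matrix[2] = [11, 15, 16, 14]. matrix[2] has length 4. The slice matrix[2][1:3] selects indices [1, 2] (1->15, 2->16), giving [15, 16].

[15, 16]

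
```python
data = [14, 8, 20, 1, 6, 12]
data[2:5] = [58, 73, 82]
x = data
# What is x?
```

data starts as [14, 8, 20, 1, 6, 12] (length 6). The slice data[2:5] covers indices [2, 3, 4] with values [20, 1, 6]. Replacing that slice with [58, 73, 82] (same length) produces [14, 8, 58, 73, 82, 12].

[14, 8, 58, 73, 82, 12]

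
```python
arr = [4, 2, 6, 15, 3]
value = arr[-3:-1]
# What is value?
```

arr has length 5. The slice arr[-3:-1] selects indices [2, 3] (2->6, 3->15), giving [6, 15].

[6, 15]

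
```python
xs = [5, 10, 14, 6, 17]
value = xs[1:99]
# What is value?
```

xs has length 5. The slice xs[1:99] selects indices [1, 2, 3, 4] (1->10, 2->14, 3->6, 4->17), giving [10, 14, 6, 17].

[10, 14, 6, 17]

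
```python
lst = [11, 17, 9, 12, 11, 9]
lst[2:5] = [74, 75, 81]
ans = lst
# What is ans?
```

lst starts as [11, 17, 9, 12, 11, 9] (length 6). The slice lst[2:5] covers indices [2, 3, 4] with values [9, 12, 11]. Replacing that slice with [74, 75, 81] (same length) produces [11, 17, 74, 75, 81, 9].

[11, 17, 74, 75, 81, 9]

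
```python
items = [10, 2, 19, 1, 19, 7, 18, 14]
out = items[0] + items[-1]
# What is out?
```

items has length 8. items[0] = 10.
items has length 8. Negative index -1 maps to positive index 8 + (-1) = 7. items[7] = 14.
Sum: 10 + 14 = 24.

24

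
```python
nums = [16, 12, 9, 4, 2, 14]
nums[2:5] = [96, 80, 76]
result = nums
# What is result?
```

nums starts as [16, 12, 9, 4, 2, 14] (length 6). The slice nums[2:5] covers indices [2, 3, 4] with values [9, 4, 2]. Replacing that slice with [96, 80, 76] (same length) produces [16, 12, 96, 80, 76, 14].

[16, 12, 96, 80, 76, 14]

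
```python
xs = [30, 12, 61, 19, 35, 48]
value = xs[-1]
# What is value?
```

xs has length 6. Negative index -1 maps to positive index 6 + (-1) = 5. xs[5] = 48.

48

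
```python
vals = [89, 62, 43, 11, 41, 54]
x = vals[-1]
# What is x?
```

vals has length 6. Negative index -1 maps to positive index 6 + (-1) = 5. vals[5] = 54.

54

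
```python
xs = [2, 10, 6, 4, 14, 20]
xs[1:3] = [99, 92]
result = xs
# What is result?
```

xs starts as [2, 10, 6, 4, 14, 20] (length 6). The slice xs[1:3] covers indices [1, 2] with values [10, 6]. Replacing that slice with [99, 92] (same length) produces [2, 99, 92, 4, 14, 20].

[2, 99, 92, 4, 14, 20]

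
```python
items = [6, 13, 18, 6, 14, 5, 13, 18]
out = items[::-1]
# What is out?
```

items has length 8. The slice items[::-1] selects indices [7, 6, 5, 4, 3, 2, 1, 0] (7->18, 6->13, 5->5, 4->14, 3->6, 2->18, 1->13, 0->6), giving [18, 13, 5, 14, 6, 18, 13, 6].

[18, 13, 5, 14, 6, 18, 13, 6]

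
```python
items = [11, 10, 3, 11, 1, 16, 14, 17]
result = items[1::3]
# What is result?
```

items has length 8. The slice items[1::3] selects indices [1, 4, 7] (1->10, 4->1, 7->17), giving [10, 1, 17].

[10, 1, 17]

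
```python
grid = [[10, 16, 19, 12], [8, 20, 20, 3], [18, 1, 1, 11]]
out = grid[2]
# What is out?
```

grid has 3 rows. Row 2 is [18, 1, 1, 11].

[18, 1, 1, 11]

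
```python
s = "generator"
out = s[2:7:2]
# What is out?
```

s has length 9. The slice s[2:7:2] selects indices [2, 4, 6] (2->'n', 4->'r', 6->'t'), giving 'nrt'.

'nrt'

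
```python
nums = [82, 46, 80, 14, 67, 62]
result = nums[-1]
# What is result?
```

nums has length 6. Negative index -1 maps to positive index 6 + (-1) = 5. nums[5] = 62.

62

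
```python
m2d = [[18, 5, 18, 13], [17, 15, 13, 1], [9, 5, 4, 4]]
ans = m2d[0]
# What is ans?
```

m2d has 3 rows. Row 0 is [18, 5, 18, 13].

[18, 5, 18, 13]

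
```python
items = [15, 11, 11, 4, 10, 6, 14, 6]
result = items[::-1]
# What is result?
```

items has length 8. The slice items[::-1] selects indices [7, 6, 5, 4, 3, 2, 1, 0] (7->6, 6->14, 5->6, 4->10, 3->4, 2->11, 1->11, 0->15), giving [6, 14, 6, 10, 4, 11, 11, 15].

[6, 14, 6, 10, 4, 11, 11, 15]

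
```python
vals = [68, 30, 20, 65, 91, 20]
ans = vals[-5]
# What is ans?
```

vals has length 6. Negative index -5 maps to positive index 6 + (-5) = 1. vals[1] = 30.

30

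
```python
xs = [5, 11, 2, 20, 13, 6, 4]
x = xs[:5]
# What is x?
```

xs has length 7. The slice xs[:5] selects indices [0, 1, 2, 3, 4] (0->5, 1->11, 2->2, 3->20, 4->13), giving [5, 11, 2, 20, 13].

[5, 11, 2, 20, 13]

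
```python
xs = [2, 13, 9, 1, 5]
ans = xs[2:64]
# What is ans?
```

xs has length 5. The slice xs[2:64] selects indices [2, 3, 4] (2->9, 3->1, 4->5), giving [9, 1, 5].

[9, 1, 5]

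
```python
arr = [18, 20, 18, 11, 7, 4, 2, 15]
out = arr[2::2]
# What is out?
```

arr has length 8. The slice arr[2::2] selects indices [2, 4, 6] (2->18, 4->7, 6->2), giving [18, 7, 2].

[18, 7, 2]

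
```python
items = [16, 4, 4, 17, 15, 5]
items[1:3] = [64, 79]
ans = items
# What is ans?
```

items starts as [16, 4, 4, 17, 15, 5] (length 6). The slice items[1:3] covers indices [1, 2] with values [4, 4]. Replacing that slice with [64, 79] (same length) produces [16, 64, 79, 17, 15, 5].

[16, 64, 79, 17, 15, 5]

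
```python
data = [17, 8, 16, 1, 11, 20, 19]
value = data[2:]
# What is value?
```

data has length 7. The slice data[2:] selects indices [2, 3, 4, 5, 6] (2->16, 3->1, 4->11, 5->20, 6->19), giving [16, 1, 11, 20, 19].

[16, 1, 11, 20, 19]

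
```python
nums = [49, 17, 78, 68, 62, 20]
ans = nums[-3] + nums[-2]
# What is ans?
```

nums has length 6. Negative index -3 maps to positive index 6 + (-3) = 3. nums[3] = 68.
nums has length 6. Negative index -2 maps to positive index 6 + (-2) = 4. nums[4] = 62.
Sum: 68 + 62 = 130.

130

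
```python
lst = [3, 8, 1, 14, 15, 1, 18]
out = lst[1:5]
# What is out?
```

lst has length 7. The slice lst[1:5] selects indices [1, 2, 3, 4] (1->8, 2->1, 3->14, 4->15), giving [8, 1, 14, 15].

[8, 1, 14, 15]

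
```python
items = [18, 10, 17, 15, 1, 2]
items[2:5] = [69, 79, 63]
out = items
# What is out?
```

items starts as [18, 10, 17, 15, 1, 2] (length 6). The slice items[2:5] covers indices [2, 3, 4] with values [17, 15, 1]. Replacing that slice with [69, 79, 63] (same length) produces [18, 10, 69, 79, 63, 2].

[18, 10, 69, 79, 63, 2]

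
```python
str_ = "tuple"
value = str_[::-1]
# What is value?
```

str_ has length 5. The slice str_[::-1] selects indices [4, 3, 2, 1, 0] (4->'e', 3->'l', 2->'p', 1->'u', 0->'t'), giving 'elput'.

'elput'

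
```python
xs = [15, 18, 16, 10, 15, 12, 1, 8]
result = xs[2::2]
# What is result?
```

xs has length 8. The slice xs[2::2] selects indices [2, 4, 6] (2->16, 4->15, 6->1), giving [16, 15, 1].

[16, 15, 1]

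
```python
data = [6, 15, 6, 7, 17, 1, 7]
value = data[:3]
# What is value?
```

data has length 7. The slice data[:3] selects indices [0, 1, 2] (0->6, 1->15, 2->6), giving [6, 15, 6].

[6, 15, 6]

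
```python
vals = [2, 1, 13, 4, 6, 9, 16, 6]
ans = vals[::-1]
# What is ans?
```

vals has length 8. The slice vals[::-1] selects indices [7, 6, 5, 4, 3, 2, 1, 0] (7->6, 6->16, 5->9, 4->6, 3->4, 2->13, 1->1, 0->2), giving [6, 16, 9, 6, 4, 13, 1, 2].

[6, 16, 9, 6, 4, 13, 1, 2]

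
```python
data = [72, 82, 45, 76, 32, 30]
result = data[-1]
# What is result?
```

data has length 6. Negative index -1 maps to positive index 6 + (-1) = 5. data[5] = 30.

30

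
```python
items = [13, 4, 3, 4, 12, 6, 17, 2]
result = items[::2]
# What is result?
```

items has length 8. The slice items[::2] selects indices [0, 2, 4, 6] (0->13, 2->3, 4->12, 6->17), giving [13, 3, 12, 17].

[13, 3, 12, 17]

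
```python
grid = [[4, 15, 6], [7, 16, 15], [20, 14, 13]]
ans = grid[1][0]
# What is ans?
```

grid[1] = [7, 16, 15]. Taking column 0 of that row yields 7.

7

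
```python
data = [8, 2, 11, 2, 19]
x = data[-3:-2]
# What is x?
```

data has length 5. The slice data[-3:-2] selects indices [2] (2->11), giving [11].

[11]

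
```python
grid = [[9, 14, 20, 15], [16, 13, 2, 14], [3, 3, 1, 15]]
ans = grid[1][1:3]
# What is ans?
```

grid[1] = [16, 13, 2, 14]. grid[1] has length 4. The slice grid[1][1:3] selects indices [1, 2] (1->13, 2->2), giving [13, 2].

[13, 2]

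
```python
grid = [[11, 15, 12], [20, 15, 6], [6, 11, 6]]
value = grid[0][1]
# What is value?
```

grid[0] = [11, 15, 12]. Taking column 1 of that row yields 15.

15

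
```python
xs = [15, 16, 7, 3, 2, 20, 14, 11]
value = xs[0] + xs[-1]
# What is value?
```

xs has length 8. xs[0] = 15.
xs has length 8. Negative index -1 maps to positive index 8 + (-1) = 7. xs[7] = 11.
Sum: 15 + 11 = 26.

26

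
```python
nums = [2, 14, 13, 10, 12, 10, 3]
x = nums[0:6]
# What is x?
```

nums has length 7. The slice nums[0:6] selects indices [0, 1, 2, 3, 4, 5] (0->2, 1->14, 2->13, 3->10, 4->12, 5->10), giving [2, 14, 13, 10, 12, 10].

[2, 14, 13, 10, 12, 10]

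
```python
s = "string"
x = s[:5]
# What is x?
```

s has length 6. The slice s[:5] selects indices [0, 1, 2, 3, 4] (0->'s', 1->'t', 2->'r', 3->'i', 4->'n'), giving 'strin'.

'strin'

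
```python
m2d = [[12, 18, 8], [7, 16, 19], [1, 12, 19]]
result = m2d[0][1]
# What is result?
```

m2d[0] = [12, 18, 8]. Taking column 1 of that row yields 18.

18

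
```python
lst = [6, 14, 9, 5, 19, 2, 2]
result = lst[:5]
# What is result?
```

lst has length 7. The slice lst[:5] selects indices [0, 1, 2, 3, 4] (0->6, 1->14, 2->9, 3->5, 4->19), giving [6, 14, 9, 5, 19].

[6, 14, 9, 5, 19]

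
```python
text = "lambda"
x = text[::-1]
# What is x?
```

text has length 6. The slice text[::-1] selects indices [5, 4, 3, 2, 1, 0] (5->'a', 4->'d', 3->'b', 2->'m', 1->'a', 0->'l'), giving 'adbmal'.

'adbmal'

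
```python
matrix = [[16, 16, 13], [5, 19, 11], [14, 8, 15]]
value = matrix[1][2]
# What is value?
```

matrix[1] = [5, 19, 11]. Taking column 2 of that row yields 11.

11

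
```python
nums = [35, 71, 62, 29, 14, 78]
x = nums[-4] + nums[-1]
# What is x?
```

nums has length 6. Negative index -4 maps to positive index 6 + (-4) = 2. nums[2] = 62.
nums has length 6. Negative index -1 maps to positive index 6 + (-1) = 5. nums[5] = 78.
Sum: 62 + 78 = 140.

140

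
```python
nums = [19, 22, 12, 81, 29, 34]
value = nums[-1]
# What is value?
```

nums has length 6. Negative index -1 maps to positive index 6 + (-1) = 5. nums[5] = 34.

34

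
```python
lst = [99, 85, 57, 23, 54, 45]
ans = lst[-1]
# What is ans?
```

lst has length 6. Negative index -1 maps to positive index 6 + (-1) = 5. lst[5] = 45.

45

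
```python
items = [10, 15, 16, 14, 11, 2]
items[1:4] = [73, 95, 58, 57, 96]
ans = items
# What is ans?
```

items starts as [10, 15, 16, 14, 11, 2] (length 6). The slice items[1:4] covers indices [1, 2, 3] with values [15, 16, 14]. Replacing that slice with [73, 95, 58, 57, 96] (different length) produces [10, 73, 95, 58, 57, 96, 11, 2].

[10, 73, 95, 58, 57, 96, 11, 2]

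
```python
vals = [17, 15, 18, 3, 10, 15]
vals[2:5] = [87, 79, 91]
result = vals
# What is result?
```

vals starts as [17, 15, 18, 3, 10, 15] (length 6). The slice vals[2:5] covers indices [2, 3, 4] with values [18, 3, 10]. Replacing that slice with [87, 79, 91] (same length) produces [17, 15, 87, 79, 91, 15].

[17, 15, 87, 79, 91, 15]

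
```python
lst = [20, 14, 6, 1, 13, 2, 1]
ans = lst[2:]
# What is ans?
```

lst has length 7. The slice lst[2:] selects indices [2, 3, 4, 5, 6] (2->6, 3->1, 4->13, 5->2, 6->1), giving [6, 1, 13, 2, 1].

[6, 1, 13, 2, 1]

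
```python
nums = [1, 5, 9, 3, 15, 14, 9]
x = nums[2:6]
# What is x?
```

nums has length 7. The slice nums[2:6] selects indices [2, 3, 4, 5] (2->9, 3->3, 4->15, 5->14), giving [9, 3, 15, 14].

[9, 3, 15, 14]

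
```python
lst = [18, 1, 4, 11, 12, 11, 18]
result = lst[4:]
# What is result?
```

lst has length 7. The slice lst[4:] selects indices [4, 5, 6] (4->12, 5->11, 6->18), giving [12, 11, 18].

[12, 11, 18]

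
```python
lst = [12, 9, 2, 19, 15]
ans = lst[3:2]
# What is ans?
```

lst has length 5. The slice lst[3:2] resolves to an empty index range, so the result is [].

[]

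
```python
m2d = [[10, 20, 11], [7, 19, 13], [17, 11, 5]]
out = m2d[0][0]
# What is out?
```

m2d[0] = [10, 20, 11]. Taking column 0 of that row yields 10.

10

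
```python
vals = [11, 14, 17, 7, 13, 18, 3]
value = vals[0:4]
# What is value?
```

vals has length 7. The slice vals[0:4] selects indices [0, 1, 2, 3] (0->11, 1->14, 2->17, 3->7), giving [11, 14, 17, 7].

[11, 14, 17, 7]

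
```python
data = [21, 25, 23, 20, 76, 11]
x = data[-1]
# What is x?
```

data has length 6. Negative index -1 maps to positive index 6 + (-1) = 5. data[5] = 11.

11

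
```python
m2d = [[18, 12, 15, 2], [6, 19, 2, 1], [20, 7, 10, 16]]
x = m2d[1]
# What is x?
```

m2d has 3 rows. Row 1 is [6, 19, 2, 1].

[6, 19, 2, 1]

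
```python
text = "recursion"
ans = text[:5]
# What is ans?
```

text has length 9. The slice text[:5] selects indices [0, 1, 2, 3, 4] (0->'r', 1->'e', 2->'c', 3->'u', 4->'r'), giving 'recur'.

'recur'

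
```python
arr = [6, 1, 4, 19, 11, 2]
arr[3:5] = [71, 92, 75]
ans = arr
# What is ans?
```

arr starts as [6, 1, 4, 19, 11, 2] (length 6). The slice arr[3:5] covers indices [3, 4] with values [19, 11]. Replacing that slice with [71, 92, 75] (different length) produces [6, 1, 4, 71, 92, 75, 2].

[6, 1, 4, 71, 92, 75, 2]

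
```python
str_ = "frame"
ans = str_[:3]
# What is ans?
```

str_ has length 5. The slice str_[:3] selects indices [0, 1, 2] (0->'f', 1->'r', 2->'a'), giving 'fra'.

'fra'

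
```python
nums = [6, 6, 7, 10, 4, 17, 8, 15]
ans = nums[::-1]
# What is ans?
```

nums has length 8. The slice nums[::-1] selects indices [7, 6, 5, 4, 3, 2, 1, 0] (7->15, 6->8, 5->17, 4->4, 3->10, 2->7, 1->6, 0->6), giving [15, 8, 17, 4, 10, 7, 6, 6].

[15, 8, 17, 4, 10, 7, 6, 6]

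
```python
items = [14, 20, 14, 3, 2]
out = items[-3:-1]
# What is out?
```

items has length 5. The slice items[-3:-1] selects indices [2, 3] (2->14, 3->3), giving [14, 3].

[14, 3]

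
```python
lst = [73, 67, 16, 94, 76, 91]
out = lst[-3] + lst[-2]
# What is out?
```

lst has length 6. Negative index -3 maps to positive index 6 + (-3) = 3. lst[3] = 94.
lst has length 6. Negative index -2 maps to positive index 6 + (-2) = 4. lst[4] = 76.
Sum: 94 + 76 = 170.

170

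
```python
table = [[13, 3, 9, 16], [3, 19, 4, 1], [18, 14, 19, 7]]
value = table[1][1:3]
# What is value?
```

table[1] = [3, 19, 4, 1]. table[1] has length 4. The slice table[1][1:3] selects indices [1, 2] (1->19, 2->4), giving [19, 4].

[19, 4]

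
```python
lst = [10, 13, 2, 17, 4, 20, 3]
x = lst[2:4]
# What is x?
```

lst has length 7. The slice lst[2:4] selects indices [2, 3] (2->2, 3->17), giving [2, 17].

[2, 17]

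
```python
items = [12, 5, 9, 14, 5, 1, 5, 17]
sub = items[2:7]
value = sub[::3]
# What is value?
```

items has length 8. The slice items[2:7] selects indices [2, 3, 4, 5, 6] (2->9, 3->14, 4->5, 5->1, 6->5), giving [9, 14, 5, 1, 5]. So sub = [9, 14, 5, 1, 5]. sub has length 5. The slice sub[::3] selects indices [0, 3] (0->9, 3->1), giving [9, 1].

[9, 1]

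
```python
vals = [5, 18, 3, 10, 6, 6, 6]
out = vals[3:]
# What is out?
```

vals has length 7. The slice vals[3:] selects indices [3, 4, 5, 6] (3->10, 4->6, 5->6, 6->6), giving [10, 6, 6, 6].

[10, 6, 6, 6]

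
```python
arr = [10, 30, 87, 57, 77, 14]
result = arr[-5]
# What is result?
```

arr has length 6. Negative index -5 maps to positive index 6 + (-5) = 1. arr[1] = 30.

30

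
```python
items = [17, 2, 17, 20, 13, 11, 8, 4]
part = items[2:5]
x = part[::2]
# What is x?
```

items has length 8. The slice items[2:5] selects indices [2, 3, 4] (2->17, 3->20, 4->13), giving [17, 20, 13]. So part = [17, 20, 13]. part has length 3. The slice part[::2] selects indices [0, 2] (0->17, 2->13), giving [17, 13].

[17, 13]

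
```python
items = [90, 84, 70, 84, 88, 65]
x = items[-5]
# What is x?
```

items has length 6. Negative index -5 maps to positive index 6 + (-5) = 1. items[1] = 84.

84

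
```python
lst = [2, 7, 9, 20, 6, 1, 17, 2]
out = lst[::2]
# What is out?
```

lst has length 8. The slice lst[::2] selects indices [0, 2, 4, 6] (0->2, 2->9, 4->6, 6->17), giving [2, 9, 6, 17].

[2, 9, 6, 17]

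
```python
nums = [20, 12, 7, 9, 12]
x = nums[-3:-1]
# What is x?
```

nums has length 5. The slice nums[-3:-1] selects indices [2, 3] (2->7, 3->9), giving [7, 9].

[7, 9]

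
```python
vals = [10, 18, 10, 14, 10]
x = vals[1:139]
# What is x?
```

vals has length 5. The slice vals[1:139] selects indices [1, 2, 3, 4] (1->18, 2->10, 3->14, 4->10), giving [18, 10, 14, 10].

[18, 10, 14, 10]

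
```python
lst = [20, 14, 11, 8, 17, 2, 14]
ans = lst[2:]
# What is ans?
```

lst has length 7. The slice lst[2:] selects indices [2, 3, 4, 5, 6] (2->11, 3->8, 4->17, 5->2, 6->14), giving [11, 8, 17, 2, 14].

[11, 8, 17, 2, 14]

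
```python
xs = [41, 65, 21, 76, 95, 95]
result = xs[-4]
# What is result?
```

xs has length 6. Negative index -4 maps to positive index 6 + (-4) = 2. xs[2] = 21.

21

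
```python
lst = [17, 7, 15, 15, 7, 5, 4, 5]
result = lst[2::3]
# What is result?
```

lst has length 8. The slice lst[2::3] selects indices [2, 5] (2->15, 5->5), giving [15, 5].

[15, 5]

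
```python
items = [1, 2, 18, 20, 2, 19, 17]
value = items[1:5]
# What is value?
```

items has length 7. The slice items[1:5] selects indices [1, 2, 3, 4] (1->2, 2->18, 3->20, 4->2), giving [2, 18, 20, 2].

[2, 18, 20, 2]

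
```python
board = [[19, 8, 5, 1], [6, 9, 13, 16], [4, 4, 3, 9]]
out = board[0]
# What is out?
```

board has 3 rows. Row 0 is [19, 8, 5, 1].

[19, 8, 5, 1]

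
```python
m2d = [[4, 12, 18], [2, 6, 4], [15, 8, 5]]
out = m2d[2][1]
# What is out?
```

m2d[2] = [15, 8, 5]. Taking column 1 of that row yields 8.

8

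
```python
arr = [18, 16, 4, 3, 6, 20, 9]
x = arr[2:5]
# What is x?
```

arr has length 7. The slice arr[2:5] selects indices [2, 3, 4] (2->4, 3->3, 4->6), giving [4, 3, 6].

[4, 3, 6]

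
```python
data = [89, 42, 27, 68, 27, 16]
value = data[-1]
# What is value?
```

data has length 6. Negative index -1 maps to positive index 6 + (-1) = 5. data[5] = 16.

16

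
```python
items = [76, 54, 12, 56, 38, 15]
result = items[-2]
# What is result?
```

items has length 6. Negative index -2 maps to positive index 6 + (-2) = 4. items[4] = 38.

38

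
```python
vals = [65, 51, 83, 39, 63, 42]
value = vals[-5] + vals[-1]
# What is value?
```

vals has length 6. Negative index -5 maps to positive index 6 + (-5) = 1. vals[1] = 51.
vals has length 6. Negative index -1 maps to positive index 6 + (-1) = 5. vals[5] = 42.
Sum: 51 + 42 = 93.

93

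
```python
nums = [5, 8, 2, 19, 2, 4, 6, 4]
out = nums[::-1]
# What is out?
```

nums has length 8. The slice nums[::-1] selects indices [7, 6, 5, 4, 3, 2, 1, 0] (7->4, 6->6, 5->4, 4->2, 3->19, 2->2, 1->8, 0->5), giving [4, 6, 4, 2, 19, 2, 8, 5].

[4, 6, 4, 2, 19, 2, 8, 5]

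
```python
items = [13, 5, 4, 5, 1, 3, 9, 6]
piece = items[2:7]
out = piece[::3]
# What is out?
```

items has length 8. The slice items[2:7] selects indices [2, 3, 4, 5, 6] (2->4, 3->5, 4->1, 5->3, 6->9), giving [4, 5, 1, 3, 9]. So piece = [4, 5, 1, 3, 9]. piece has length 5. The slice piece[::3] selects indices [0, 3] (0->4, 3->3), giving [4, 3].

[4, 3]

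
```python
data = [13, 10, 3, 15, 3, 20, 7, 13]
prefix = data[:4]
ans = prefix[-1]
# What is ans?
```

data has length 8. The slice data[:4] selects indices [0, 1, 2, 3] (0->13, 1->10, 2->3, 3->15), giving [13, 10, 3, 15]. So prefix = [13, 10, 3, 15]. Then prefix[-1] = 15.

15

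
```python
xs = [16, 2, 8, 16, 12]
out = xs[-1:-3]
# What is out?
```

xs has length 5. The slice xs[-1:-3] resolves to an empty index range, so the result is [].

[]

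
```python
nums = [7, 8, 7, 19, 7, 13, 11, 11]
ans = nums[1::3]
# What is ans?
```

nums has length 8. The slice nums[1::3] selects indices [1, 4, 7] (1->8, 4->7, 7->11), giving [8, 7, 11].

[8, 7, 11]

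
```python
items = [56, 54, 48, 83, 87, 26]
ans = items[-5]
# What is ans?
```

items has length 6. Negative index -5 maps to positive index 6 + (-5) = 1. items[1] = 54.

54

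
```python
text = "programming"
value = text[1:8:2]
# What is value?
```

text has length 11. The slice text[1:8:2] selects indices [1, 3, 5, 7] (1->'r', 3->'g', 5->'a', 7->'m'), giving 'rgam'.

'rgam'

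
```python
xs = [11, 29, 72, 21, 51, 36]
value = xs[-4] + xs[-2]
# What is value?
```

xs has length 6. Negative index -4 maps to positive index 6 + (-4) = 2. xs[2] = 72.
xs has length 6. Negative index -2 maps to positive index 6 + (-2) = 4. xs[4] = 51.
Sum: 72 + 51 = 123.

123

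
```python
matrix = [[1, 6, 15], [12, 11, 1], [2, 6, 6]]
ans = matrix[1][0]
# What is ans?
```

matrix[1] = [12, 11, 1]. Taking column 0 of that row yields 12.

12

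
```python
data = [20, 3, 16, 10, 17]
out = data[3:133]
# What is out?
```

data has length 5. The slice data[3:133] selects indices [3, 4] (3->10, 4->17), giving [10, 17].

[10, 17]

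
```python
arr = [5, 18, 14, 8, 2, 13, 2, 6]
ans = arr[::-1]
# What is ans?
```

arr has length 8. The slice arr[::-1] selects indices [7, 6, 5, 4, 3, 2, 1, 0] (7->6, 6->2, 5->13, 4->2, 3->8, 2->14, 1->18, 0->5), giving [6, 2, 13, 2, 8, 14, 18, 5].

[6, 2, 13, 2, 8, 14, 18, 5]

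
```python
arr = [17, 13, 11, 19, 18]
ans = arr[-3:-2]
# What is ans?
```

arr has length 5. The slice arr[-3:-2] selects indices [2] (2->11), giving [11].

[11]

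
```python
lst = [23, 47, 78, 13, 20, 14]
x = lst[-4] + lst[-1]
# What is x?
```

lst has length 6. Negative index -4 maps to positive index 6 + (-4) = 2. lst[2] = 78.
lst has length 6. Negative index -1 maps to positive index 6 + (-1) = 5. lst[5] = 14.
Sum: 78 + 14 = 92.

92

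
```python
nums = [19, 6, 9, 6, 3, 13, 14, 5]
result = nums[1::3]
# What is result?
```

nums has length 8. The slice nums[1::3] selects indices [1, 4, 7] (1->6, 4->3, 7->5), giving [6, 3, 5].

[6, 3, 5]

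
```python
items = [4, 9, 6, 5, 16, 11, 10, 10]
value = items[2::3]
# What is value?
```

items has length 8. The slice items[2::3] selects indices [2, 5] (2->6, 5->11), giving [6, 11].

[6, 11]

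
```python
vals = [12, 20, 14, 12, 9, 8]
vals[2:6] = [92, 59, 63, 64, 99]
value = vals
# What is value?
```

vals starts as [12, 20, 14, 12, 9, 8] (length 6). The slice vals[2:6] covers indices [2, 3, 4, 5] with values [14, 12, 9, 8]. Replacing that slice with [92, 59, 63, 64, 99] (different length) produces [12, 20, 92, 59, 63, 64, 99].

[12, 20, 92, 59, 63, 64, 99]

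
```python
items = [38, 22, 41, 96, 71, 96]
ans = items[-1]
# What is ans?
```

items has length 6. Negative index -1 maps to positive index 6 + (-1) = 5. items[5] = 96.

96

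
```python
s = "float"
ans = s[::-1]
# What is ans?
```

s has length 5. The slice s[::-1] selects indices [4, 3, 2, 1, 0] (4->'t', 3->'a', 2->'o', 1->'l', 0->'f'), giving 'taolf'.

'taolf'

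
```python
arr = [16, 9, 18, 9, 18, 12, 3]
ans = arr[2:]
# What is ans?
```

arr has length 7. The slice arr[2:] selects indices [2, 3, 4, 5, 6] (2->18, 3->9, 4->18, 5->12, 6->3), giving [18, 9, 18, 12, 3].

[18, 9, 18, 12, 3]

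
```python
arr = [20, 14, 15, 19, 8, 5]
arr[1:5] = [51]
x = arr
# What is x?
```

arr starts as [20, 14, 15, 19, 8, 5] (length 6). The slice arr[1:5] covers indices [1, 2, 3, 4] with values [14, 15, 19, 8]. Replacing that slice with [51] (different length) produces [20, 51, 5].

[20, 51, 5]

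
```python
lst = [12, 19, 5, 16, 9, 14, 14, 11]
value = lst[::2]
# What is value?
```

lst has length 8. The slice lst[::2] selects indices [0, 2, 4, 6] (0->12, 2->5, 4->9, 6->14), giving [12, 5, 9, 14].

[12, 5, 9, 14]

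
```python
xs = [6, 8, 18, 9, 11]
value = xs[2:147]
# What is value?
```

xs has length 5. The slice xs[2:147] selects indices [2, 3, 4] (2->18, 3->9, 4->11), giving [18, 9, 11].

[18, 9, 11]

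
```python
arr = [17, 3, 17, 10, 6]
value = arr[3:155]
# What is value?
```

arr has length 5. The slice arr[3:155] selects indices [3, 4] (3->10, 4->6), giving [10, 6].

[10, 6]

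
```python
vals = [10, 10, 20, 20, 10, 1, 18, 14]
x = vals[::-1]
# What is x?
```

vals has length 8. The slice vals[::-1] selects indices [7, 6, 5, 4, 3, 2, 1, 0] (7->14, 6->18, 5->1, 4->10, 3->20, 2->20, 1->10, 0->10), giving [14, 18, 1, 10, 20, 20, 10, 10].

[14, 18, 1, 10, 20, 20, 10, 10]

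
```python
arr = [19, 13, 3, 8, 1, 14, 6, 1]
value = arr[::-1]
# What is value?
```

arr has length 8. The slice arr[::-1] selects indices [7, 6, 5, 4, 3, 2, 1, 0] (7->1, 6->6, 5->14, 4->1, 3->8, 2->3, 1->13, 0->19), giving [1, 6, 14, 1, 8, 3, 13, 19].

[1, 6, 14, 1, 8, 3, 13, 19]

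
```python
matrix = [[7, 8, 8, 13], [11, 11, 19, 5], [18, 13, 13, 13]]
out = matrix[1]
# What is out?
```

matrix has 3 rows. Row 1 is [11, 11, 19, 5].

[11, 11, 19, 5]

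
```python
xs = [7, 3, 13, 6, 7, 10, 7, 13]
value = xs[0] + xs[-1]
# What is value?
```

xs has length 8. xs[0] = 7.
xs has length 8. Negative index -1 maps to positive index 8 + (-1) = 7. xs[7] = 13.
Sum: 7 + 13 = 20.

20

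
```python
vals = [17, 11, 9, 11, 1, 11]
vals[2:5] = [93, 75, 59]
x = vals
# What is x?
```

vals starts as [17, 11, 9, 11, 1, 11] (length 6). The slice vals[2:5] covers indices [2, 3, 4] with values [9, 11, 1]. Replacing that slice with [93, 75, 59] (same length) produces [17, 11, 93, 75, 59, 11].

[17, 11, 93, 75, 59, 11]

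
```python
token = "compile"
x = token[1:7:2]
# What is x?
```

token has length 7. The slice token[1:7:2] selects indices [1, 3, 5] (1->'o', 3->'p', 5->'l'), giving 'opl'.

'opl'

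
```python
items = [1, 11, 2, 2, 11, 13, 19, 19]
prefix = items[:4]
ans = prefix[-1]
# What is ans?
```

items has length 8. The slice items[:4] selects indices [0, 1, 2, 3] (0->1, 1->11, 2->2, 3->2), giving [1, 11, 2, 2]. So prefix = [1, 11, 2, 2]. Then prefix[-1] = 2.

2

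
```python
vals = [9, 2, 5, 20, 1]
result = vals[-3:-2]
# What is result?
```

vals has length 5. The slice vals[-3:-2] selects indices [2] (2->5), giving [5].

[5]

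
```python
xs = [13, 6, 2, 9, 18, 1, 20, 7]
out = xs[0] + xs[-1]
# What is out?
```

xs has length 8. xs[0] = 13.
xs has length 8. Negative index -1 maps to positive index 8 + (-1) = 7. xs[7] = 7.
Sum: 13 + 7 = 20.

20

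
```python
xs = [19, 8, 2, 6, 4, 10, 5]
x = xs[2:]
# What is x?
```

xs has length 7. The slice xs[2:] selects indices [2, 3, 4, 5, 6] (2->2, 3->6, 4->4, 5->10, 6->5), giving [2, 6, 4, 10, 5].

[2, 6, 4, 10, 5]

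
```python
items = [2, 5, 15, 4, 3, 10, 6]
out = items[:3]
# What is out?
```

items has length 7. The slice items[:3] selects indices [0, 1, 2] (0->2, 1->5, 2->15), giving [2, 5, 15].

[2, 5, 15]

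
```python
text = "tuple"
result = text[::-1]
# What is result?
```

text has length 5. The slice text[::-1] selects indices [4, 3, 2, 1, 0] (4->'e', 3->'l', 2->'p', 1->'u', 0->'t'), giving 'elput'.

'elput'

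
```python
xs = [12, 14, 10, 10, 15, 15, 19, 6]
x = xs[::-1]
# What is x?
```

xs has length 8. The slice xs[::-1] selects indices [7, 6, 5, 4, 3, 2, 1, 0] (7->6, 6->19, 5->15, 4->15, 3->10, 2->10, 1->14, 0->12), giving [6, 19, 15, 15, 10, 10, 14, 12].

[6, 19, 15, 15, 10, 10, 14, 12]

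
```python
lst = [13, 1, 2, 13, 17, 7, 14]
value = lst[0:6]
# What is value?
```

lst has length 7. The slice lst[0:6] selects indices [0, 1, 2, 3, 4, 5] (0->13, 1->1, 2->2, 3->13, 4->17, 5->7), giving [13, 1, 2, 13, 17, 7].

[13, 1, 2, 13, 17, 7]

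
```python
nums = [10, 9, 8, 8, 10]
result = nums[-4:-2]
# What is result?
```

nums has length 5. The slice nums[-4:-2] selects indices [1, 2] (1->9, 2->8), giving [9, 8].

[9, 8]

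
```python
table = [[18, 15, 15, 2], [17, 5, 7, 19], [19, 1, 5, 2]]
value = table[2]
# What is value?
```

table has 3 rows. Row 2 is [19, 1, 5, 2].

[19, 1, 5, 2]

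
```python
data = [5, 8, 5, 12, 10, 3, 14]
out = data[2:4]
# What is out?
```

data has length 7. The slice data[2:4] selects indices [2, 3] (2->5, 3->12), giving [5, 12].

[5, 12]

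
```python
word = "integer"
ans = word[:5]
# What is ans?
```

word has length 7. The slice word[:5] selects indices [0, 1, 2, 3, 4] (0->'i', 1->'n', 2->'t', 3->'e', 4->'g'), giving 'integ'.

'integ'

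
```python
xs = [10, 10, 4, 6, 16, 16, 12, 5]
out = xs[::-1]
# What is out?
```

xs has length 8. The slice xs[::-1] selects indices [7, 6, 5, 4, 3, 2, 1, 0] (7->5, 6->12, 5->16, 4->16, 3->6, 2->4, 1->10, 0->10), giving [5, 12, 16, 16, 6, 4, 10, 10].

[5, 12, 16, 16, 6, 4, 10, 10]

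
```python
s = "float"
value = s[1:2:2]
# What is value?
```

s has length 5. The slice s[1:2:2] selects indices [1] (1->'l'), giving 'l'.

'l'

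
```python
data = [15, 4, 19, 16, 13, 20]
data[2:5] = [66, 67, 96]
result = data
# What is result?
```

data starts as [15, 4, 19, 16, 13, 20] (length 6). The slice data[2:5] covers indices [2, 3, 4] with values [19, 16, 13]. Replacing that slice with [66, 67, 96] (same length) produces [15, 4, 66, 67, 96, 20].

[15, 4, 66, 67, 96, 20]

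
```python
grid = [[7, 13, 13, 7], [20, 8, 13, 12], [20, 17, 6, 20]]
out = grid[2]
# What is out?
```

grid has 3 rows. Row 2 is [20, 17, 6, 20].

[20, 17, 6, 20]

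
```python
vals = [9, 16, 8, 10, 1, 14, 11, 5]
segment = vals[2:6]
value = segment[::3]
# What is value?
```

vals has length 8. The slice vals[2:6] selects indices [2, 3, 4, 5] (2->8, 3->10, 4->1, 5->14), giving [8, 10, 1, 14]. So segment = [8, 10, 1, 14]. segment has length 4. The slice segment[::3] selects indices [0, 3] (0->8, 3->14), giving [8, 14].

[8, 14]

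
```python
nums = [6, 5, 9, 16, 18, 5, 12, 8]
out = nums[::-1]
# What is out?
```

nums has length 8. The slice nums[::-1] selects indices [7, 6, 5, 4, 3, 2, 1, 0] (7->8, 6->12, 5->5, 4->18, 3->16, 2->9, 1->5, 0->6), giving [8, 12, 5, 18, 16, 9, 5, 6].

[8, 12, 5, 18, 16, 9, 5, 6]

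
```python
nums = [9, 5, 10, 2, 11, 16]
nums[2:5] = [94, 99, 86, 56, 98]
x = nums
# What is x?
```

nums starts as [9, 5, 10, 2, 11, 16] (length 6). The slice nums[2:5] covers indices [2, 3, 4] with values [10, 2, 11]. Replacing that slice with [94, 99, 86, 56, 98] (different length) produces [9, 5, 94, 99, 86, 56, 98, 16].

[9, 5, 94, 99, 86, 56, 98, 16]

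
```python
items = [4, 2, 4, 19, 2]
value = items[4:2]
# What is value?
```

items has length 5. The slice items[4:2] resolves to an empty index range, so the result is [].

[]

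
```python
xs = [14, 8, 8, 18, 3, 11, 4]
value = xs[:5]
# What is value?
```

xs has length 7. The slice xs[:5] selects indices [0, 1, 2, 3, 4] (0->14, 1->8, 2->8, 3->18, 4->3), giving [14, 8, 8, 18, 3].

[14, 8, 8, 18, 3]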